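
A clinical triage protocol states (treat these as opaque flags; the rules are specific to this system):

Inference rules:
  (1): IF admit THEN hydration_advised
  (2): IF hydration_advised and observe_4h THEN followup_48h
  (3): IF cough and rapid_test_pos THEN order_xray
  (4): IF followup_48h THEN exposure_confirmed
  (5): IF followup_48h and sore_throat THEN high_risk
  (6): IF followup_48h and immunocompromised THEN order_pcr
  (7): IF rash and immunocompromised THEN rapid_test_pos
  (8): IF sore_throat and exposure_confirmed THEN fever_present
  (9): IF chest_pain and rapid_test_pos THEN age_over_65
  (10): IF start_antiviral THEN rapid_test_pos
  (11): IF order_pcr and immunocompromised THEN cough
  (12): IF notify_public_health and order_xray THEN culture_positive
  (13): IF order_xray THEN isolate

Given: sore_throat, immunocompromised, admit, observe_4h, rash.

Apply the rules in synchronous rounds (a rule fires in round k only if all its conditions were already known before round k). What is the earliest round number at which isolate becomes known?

Round 1: (1) [IF admit THEN hydration_advised]; (7) [IF rash and immunocompromised THEN rapid_test_pos]. New: hydration_advised, rapid_test_pos.
Round 2: (2) [IF hydration_advised and observe_4h THEN followup_48h]. New: followup_48h.
Round 3: (4) [IF followup_48h THEN exposure_confirmed]; (5) [IF followup_48h and sore_throat THEN high_risk]; (6) [IF followup_48h and immunocompromised THEN order_pcr]. New: exposure_confirmed, high_risk, order_pcr.
Round 4: (8) [IF sore_throat and exposure_confirmed THEN fever_present]; (11) [IF order_pcr and immunocompromised THEN cough]. New: fever_present, cough.
Round 5: (3) [IF cough and rapid_test_pos THEN order_xray]. New: order_xray.
Round 6: (13) [IF order_xray THEN isolate]. New: isolate.
isolate first appears in round 6.

6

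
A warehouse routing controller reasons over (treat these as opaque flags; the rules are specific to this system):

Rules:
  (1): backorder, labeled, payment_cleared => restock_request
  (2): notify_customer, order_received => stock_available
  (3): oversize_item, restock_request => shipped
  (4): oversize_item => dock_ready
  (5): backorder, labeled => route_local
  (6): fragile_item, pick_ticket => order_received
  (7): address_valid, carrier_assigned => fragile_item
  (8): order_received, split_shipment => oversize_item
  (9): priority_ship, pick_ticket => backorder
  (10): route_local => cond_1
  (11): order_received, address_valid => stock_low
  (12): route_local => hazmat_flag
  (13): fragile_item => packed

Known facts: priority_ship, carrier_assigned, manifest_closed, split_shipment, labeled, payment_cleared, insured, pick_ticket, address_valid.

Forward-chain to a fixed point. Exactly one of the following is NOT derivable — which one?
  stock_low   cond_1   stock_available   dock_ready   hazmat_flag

Round 1 — (7), (9), derive fragile_item, backorder.
Round 2 — (1), (5), (6), (13), derive restock_request, route_local, order_received, packed.
Round 3 — (8), (10), (11), (12), derive oversize_item, cond_1, stock_low, hazmat_flag.
Round 4 — (3), (4), derive shipped, dock_ready.
Derived: cond_1 (round 3), stock_low (round 3), hazmat_flag (round 3), dock_ready (round 4). stock_available never appears in any round.

stock_available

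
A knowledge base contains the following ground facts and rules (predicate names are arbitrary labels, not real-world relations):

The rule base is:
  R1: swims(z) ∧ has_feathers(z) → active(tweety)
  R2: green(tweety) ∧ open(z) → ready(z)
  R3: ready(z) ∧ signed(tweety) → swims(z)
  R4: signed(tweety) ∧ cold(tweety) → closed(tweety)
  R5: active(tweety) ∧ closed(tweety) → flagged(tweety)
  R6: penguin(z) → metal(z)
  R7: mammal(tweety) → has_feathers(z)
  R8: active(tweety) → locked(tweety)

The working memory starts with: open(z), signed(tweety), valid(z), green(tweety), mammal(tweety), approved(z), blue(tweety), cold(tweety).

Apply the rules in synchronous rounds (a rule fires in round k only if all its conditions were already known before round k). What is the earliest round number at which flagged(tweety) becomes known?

4

Round 1 — R2, R4, R7, derive ready(z), closed(tweety), has_feathers(z).
Round 2 — R3, derive swims(z).
Round 3 — R1, derive active(tweety).
Round 4 — R5, R8, derive flagged(tweety), locked(tweety).
flagged(tweety) first appears in round 4.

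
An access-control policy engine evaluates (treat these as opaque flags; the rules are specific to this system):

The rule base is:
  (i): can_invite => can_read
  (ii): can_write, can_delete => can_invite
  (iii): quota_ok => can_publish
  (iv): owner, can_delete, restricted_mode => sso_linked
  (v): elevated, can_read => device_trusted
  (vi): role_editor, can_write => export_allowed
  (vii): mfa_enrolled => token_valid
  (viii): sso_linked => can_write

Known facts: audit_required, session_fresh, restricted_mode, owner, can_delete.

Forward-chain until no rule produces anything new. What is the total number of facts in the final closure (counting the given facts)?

Round 1 — (iv), derive sso_linked.
Round 2 — (viii), derive can_write.
Round 3 — (ii), derive can_invite.
Round 4 — (i), derive can_read.
Closure: {audit_required, can_delete, can_invite, can_read, can_write, owner, restricted_mode, session_fresh, sso_linked} — 9 facts.

9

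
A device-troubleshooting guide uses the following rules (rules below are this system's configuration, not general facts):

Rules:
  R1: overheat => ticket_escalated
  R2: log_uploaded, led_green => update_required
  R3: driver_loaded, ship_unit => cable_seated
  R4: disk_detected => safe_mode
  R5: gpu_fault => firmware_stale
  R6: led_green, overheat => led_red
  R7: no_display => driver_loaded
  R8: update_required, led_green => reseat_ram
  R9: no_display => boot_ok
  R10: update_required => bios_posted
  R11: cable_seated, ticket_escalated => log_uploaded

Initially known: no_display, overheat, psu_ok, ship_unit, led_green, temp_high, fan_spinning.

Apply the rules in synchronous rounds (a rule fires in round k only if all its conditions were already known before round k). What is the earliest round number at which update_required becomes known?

4

Round 1: R1 [overheat => ticket_escalated]; R6 [led_green, overheat => led_red]; R7 [no_display => driver_loaded]; R9 [no_display => boot_ok]. New: ticket_escalated, led_red, driver_loaded, boot_ok.
Round 2: R3 [driver_loaded, ship_unit => cable_seated]. New: cable_seated.
Round 3: R11 [cable_seated, ticket_escalated => log_uploaded]. New: log_uploaded.
Round 4: R2 [log_uploaded, led_green => update_required]. New: update_required.
update_required first appears in round 4.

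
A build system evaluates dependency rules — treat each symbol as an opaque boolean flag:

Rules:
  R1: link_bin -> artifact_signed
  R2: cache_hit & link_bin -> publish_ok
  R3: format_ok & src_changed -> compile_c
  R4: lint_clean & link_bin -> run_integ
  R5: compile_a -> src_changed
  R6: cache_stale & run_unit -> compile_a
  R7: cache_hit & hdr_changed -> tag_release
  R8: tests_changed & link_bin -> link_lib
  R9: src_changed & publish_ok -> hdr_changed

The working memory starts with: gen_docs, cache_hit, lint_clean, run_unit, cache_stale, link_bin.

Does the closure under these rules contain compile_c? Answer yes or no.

no

Round 1 — R1, R2, R4, R6, derive artifact_signed, publish_ok, run_integ, compile_a.
Round 2 — R5, derive src_changed.
Round 3 — R9, derive hdr_changed.
Round 4 — R7, derive tag_release.
Fixed point reached. compile_c is concluded only by R3; R3 needs format_ok (never derived).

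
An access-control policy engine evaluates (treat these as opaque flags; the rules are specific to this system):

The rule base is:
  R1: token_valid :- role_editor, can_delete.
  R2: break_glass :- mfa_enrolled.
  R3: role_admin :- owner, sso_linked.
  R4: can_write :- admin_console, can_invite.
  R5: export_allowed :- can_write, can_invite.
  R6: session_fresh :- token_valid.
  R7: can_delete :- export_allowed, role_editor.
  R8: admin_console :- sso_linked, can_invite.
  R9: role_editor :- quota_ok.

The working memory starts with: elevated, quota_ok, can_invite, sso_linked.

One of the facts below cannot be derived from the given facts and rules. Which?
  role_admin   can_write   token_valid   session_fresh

role_admin

Round 1 fires R8, R9, giving admin_console, role_editor.
Round 2 fires R4, giving can_write.
Round 3 fires R5, giving export_allowed.
Round 4 fires R7, giving can_delete.
Round 5 fires R1, giving token_valid.
Round 6 fires R6, giving session_fresh.
Derived: session_fresh (round 6), can_write (round 2), token_valid (round 5). role_admin never appears in any round.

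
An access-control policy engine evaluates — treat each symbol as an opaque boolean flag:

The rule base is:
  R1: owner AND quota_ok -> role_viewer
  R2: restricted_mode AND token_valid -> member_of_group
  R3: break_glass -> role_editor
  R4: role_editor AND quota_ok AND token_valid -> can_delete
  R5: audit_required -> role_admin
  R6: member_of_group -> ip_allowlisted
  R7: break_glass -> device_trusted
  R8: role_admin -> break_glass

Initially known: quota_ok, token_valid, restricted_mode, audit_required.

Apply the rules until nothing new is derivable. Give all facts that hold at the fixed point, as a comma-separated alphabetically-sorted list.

Round 1: R2 [restricted_mode AND token_valid -> member_of_group]; R5 [audit_required -> role_admin]. Adds member_of_group, role_admin.
Round 2: R6 [member_of_group -> ip_allowlisted]; R8 [role_admin -> break_glass]. Adds ip_allowlisted, break_glass.
Round 3: R3 [break_glass -> role_editor]; R7 [break_glass -> device_trusted]. Adds role_editor, device_trusted.
Round 4: R4 [role_editor AND quota_ok AND token_valid -> can_delete]. Adds can_delete.

audit_required, break_glass, can_delete, device_trusted, ip_allowlisted, member_of_group, quota_ok, restricted_mode, role_admin, role_editor, token_valid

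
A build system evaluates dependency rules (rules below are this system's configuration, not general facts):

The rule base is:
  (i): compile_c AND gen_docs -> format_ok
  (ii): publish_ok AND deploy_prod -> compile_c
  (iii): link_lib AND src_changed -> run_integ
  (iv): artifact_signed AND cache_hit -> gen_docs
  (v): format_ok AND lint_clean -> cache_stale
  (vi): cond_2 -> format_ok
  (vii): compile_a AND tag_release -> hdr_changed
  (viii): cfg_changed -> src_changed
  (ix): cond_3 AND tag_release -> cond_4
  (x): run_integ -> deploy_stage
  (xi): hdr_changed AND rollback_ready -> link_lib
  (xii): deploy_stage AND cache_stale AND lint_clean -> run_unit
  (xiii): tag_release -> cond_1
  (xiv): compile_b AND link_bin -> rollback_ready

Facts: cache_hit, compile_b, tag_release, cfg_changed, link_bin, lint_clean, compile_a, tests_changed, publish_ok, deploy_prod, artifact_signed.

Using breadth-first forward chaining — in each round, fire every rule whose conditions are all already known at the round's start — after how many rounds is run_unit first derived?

Round 1: (ii) [publish_ok AND deploy_prod -> compile_c]; (iv) [artifact_signed AND cache_hit -> gen_docs]; (vii) [compile_a AND tag_release -> hdr_changed]; (viii) [cfg_changed -> src_changed]; (xiii) [tag_release -> cond_1]; (xiv) [compile_b AND link_bin -> rollback_ready]. New: compile_c, gen_docs, hdr_changed, src_changed, cond_1, rollback_ready.
Round 2: (i) [compile_c AND gen_docs -> format_ok]; (xi) [hdr_changed AND rollback_ready -> link_lib]. New: format_ok, link_lib.
Round 3: (iii) [link_lib AND src_changed -> run_integ]; (v) [format_ok AND lint_clean -> cache_stale]. New: run_integ, cache_stale.
Round 4: (x) [run_integ -> deploy_stage]. New: deploy_stage.
Round 5: (xii) [deploy_stage AND cache_stale AND lint_clean -> run_unit]. New: run_unit.
run_unit first appears in round 5.

5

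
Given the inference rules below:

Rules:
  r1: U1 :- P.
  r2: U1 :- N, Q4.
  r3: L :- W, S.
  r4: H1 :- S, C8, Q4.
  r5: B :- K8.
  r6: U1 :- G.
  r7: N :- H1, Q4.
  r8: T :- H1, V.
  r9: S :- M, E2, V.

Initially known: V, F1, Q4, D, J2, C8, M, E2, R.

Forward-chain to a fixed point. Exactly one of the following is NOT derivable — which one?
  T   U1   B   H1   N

B

[1] r9 [S :- M, E2, V.]. ⇒ new: S.
[2] r4 [H1 :- S, C8, Q4.]. ⇒ new: H1.
[3] r7 [N :- H1, Q4.]; r8 [T :- H1, V.]. ⇒ new: N, T.
[4] r2 [U1 :- N, Q4.]. ⇒ new: U1.
Derived: N (round 3), H1 (round 2), T (round 3), U1 (round 4). B never appears in any round.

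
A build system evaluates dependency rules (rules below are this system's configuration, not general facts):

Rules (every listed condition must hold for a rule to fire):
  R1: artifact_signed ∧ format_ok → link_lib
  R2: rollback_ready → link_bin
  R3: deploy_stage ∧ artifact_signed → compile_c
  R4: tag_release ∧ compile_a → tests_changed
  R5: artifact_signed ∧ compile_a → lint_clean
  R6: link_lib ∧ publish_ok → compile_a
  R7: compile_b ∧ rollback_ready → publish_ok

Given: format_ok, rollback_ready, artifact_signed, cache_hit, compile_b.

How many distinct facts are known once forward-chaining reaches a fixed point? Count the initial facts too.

10

Round 1 fires R1, R2, R7, giving link_lib, link_bin, publish_ok.
Round 2 fires R6, giving compile_a.
Round 3 fires R5, giving lint_clean.
Closure: {artifact_signed, cache_hit, compile_a, compile_b, format_ok, link_bin, link_lib, lint_clean, publish_ok, rollback_ready} — 10 facts.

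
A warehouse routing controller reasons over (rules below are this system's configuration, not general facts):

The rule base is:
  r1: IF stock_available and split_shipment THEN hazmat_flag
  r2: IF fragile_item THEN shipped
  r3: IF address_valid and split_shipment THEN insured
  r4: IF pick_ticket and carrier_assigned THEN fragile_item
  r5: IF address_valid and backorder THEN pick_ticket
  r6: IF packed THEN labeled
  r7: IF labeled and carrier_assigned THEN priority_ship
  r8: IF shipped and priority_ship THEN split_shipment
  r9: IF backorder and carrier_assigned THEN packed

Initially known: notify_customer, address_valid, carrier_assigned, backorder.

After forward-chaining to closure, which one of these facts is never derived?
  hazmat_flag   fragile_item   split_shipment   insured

Round 1: r5 [IF address_valid and backorder THEN pick_ticket]; r9 [IF backorder and carrier_assigned THEN packed]. New: pick_ticket, packed.
Round 2: r4 [IF pick_ticket and carrier_assigned THEN fragile_item]; r6 [IF packed THEN labeled]. New: fragile_item, labeled.
Round 3: r2 [IF fragile_item THEN shipped]; r7 [IF labeled and carrier_assigned THEN priority_ship]. New: shipped, priority_ship.
Round 4: r8 [IF shipped and priority_ship THEN split_shipment]. New: split_shipment.
Round 5: r3 [IF address_valid and split_shipment THEN insured]. New: insured.
Derived: fragile_item (round 2), insured (round 5), split_shipment (round 4). hazmat_flag never appears in any round.

hazmat_flag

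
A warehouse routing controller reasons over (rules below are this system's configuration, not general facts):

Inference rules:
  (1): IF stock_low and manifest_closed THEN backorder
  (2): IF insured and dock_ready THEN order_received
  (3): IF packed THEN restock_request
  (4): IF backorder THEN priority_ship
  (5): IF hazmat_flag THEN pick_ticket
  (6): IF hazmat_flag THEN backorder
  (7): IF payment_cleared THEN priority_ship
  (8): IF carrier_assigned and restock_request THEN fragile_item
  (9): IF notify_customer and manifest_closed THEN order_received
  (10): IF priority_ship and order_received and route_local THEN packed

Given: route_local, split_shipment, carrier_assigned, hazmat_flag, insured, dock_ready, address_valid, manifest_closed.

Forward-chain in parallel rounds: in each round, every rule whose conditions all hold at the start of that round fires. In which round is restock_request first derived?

Round 1 — (2), (5), (6), derive order_received, pick_ticket, backorder.
Round 2 — (4), derive priority_ship.
Round 3 — (10), derive packed.
Round 4 — (3), derive restock_request.
restock_request first appears in round 4.

4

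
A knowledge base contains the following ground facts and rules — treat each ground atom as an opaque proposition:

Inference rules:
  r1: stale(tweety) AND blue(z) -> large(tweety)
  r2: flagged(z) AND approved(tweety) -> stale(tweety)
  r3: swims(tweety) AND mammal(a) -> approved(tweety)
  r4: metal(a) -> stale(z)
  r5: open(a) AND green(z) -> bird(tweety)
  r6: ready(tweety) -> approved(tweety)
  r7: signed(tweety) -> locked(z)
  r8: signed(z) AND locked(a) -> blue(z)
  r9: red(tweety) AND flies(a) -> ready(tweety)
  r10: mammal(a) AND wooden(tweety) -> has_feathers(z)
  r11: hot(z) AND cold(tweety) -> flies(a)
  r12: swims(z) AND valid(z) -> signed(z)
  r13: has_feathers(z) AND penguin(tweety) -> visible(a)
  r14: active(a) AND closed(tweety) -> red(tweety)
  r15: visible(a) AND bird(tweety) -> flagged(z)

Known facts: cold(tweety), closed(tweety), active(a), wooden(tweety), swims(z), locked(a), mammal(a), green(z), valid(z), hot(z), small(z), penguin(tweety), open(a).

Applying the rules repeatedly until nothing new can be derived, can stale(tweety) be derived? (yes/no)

Round 1 — r5, r10, r11, r12, r14, derive bird(tweety), has_feathers(z), flies(a), signed(z), red(tweety).
Round 2 — r8, r9, r13, derive blue(z), ready(tweety), visible(a).
Round 3 — r6, r15, derive approved(tweety), flagged(z).
Round 4 — r2, derive stale(tweety).
Round 5 — r1, derive large(tweety).
stale(tweety) appears in round 4, so it is derivable.

yes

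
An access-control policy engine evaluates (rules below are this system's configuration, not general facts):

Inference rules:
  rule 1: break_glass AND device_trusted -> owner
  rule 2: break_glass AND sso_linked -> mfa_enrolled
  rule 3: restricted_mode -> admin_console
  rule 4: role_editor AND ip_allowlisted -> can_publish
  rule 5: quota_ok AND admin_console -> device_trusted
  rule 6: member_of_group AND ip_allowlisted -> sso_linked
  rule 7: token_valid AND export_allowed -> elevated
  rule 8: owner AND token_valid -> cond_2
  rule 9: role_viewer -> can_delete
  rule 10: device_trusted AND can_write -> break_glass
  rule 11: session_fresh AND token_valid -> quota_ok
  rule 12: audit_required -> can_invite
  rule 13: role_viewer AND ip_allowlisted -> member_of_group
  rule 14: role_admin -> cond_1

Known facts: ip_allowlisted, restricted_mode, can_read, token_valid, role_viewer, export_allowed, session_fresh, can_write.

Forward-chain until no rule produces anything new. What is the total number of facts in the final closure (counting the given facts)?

Round 1 fires rule 3, rule 7, rule 9, rule 11, rule 13, giving admin_console, elevated, can_delete, quota_ok, member_of_group.
Round 2 fires rule 5, rule 6, giving device_trusted, sso_linked.
Round 3 fires rule 10, giving break_glass.
Round 4 fires rule 1, rule 2, giving owner, mfa_enrolled.
Round 5 fires rule 8, giving cond_2.
Closure: {admin_console, break_glass, can_delete, can_read, can_write, cond_2, device_trusted, elevated, export_allowed, ip_allowlisted, member_of_group, mfa_enrolled, owner, quota_ok, restricted_mode, role_viewer, session_fresh, sso_linked, token_valid} — 19 facts.

19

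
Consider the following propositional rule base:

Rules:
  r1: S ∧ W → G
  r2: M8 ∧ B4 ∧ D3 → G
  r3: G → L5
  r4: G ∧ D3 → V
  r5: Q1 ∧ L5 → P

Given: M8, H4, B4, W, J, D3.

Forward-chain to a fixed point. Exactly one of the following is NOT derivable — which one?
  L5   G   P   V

P

[1] r2 [M8 ∧ B4 ∧ D3 → G]. ⇒ new: G.
[2] r3 [G → L5]; r4 [G ∧ D3 → V]. ⇒ new: L5, V.
Derived: G (round 1), L5 (round 2), V (round 2). P never appears in any round.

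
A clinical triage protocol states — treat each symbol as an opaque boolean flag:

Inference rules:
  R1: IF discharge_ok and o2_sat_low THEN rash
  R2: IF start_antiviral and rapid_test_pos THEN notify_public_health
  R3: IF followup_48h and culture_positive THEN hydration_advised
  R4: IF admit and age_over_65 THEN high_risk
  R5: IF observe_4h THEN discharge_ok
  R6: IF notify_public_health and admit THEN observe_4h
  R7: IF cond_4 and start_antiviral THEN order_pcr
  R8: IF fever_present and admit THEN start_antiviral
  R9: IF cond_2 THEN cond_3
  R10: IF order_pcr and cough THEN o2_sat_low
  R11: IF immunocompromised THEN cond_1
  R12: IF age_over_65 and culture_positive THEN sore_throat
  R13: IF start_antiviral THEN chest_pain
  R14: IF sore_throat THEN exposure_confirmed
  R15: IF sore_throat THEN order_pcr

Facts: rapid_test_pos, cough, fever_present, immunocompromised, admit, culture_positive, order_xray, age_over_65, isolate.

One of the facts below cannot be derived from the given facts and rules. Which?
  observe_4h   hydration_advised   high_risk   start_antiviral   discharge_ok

Round 1 fires R4, R8, R11, R12, giving high_risk, start_antiviral, cond_1, sore_throat.
Round 2 fires R2, R13, R14, R15, giving notify_public_health, chest_pain, exposure_confirmed, order_pcr.
Round 3 fires R6, R10, giving observe_4h, o2_sat_low.
Round 4 fires R5, giving discharge_ok.
Round 5 fires R1, giving rash.
Derived: observe_4h (round 3), discharge_ok (round 4), high_risk (round 1), start_antiviral (round 1). hydration_advised never appears in any round.

hydration_advised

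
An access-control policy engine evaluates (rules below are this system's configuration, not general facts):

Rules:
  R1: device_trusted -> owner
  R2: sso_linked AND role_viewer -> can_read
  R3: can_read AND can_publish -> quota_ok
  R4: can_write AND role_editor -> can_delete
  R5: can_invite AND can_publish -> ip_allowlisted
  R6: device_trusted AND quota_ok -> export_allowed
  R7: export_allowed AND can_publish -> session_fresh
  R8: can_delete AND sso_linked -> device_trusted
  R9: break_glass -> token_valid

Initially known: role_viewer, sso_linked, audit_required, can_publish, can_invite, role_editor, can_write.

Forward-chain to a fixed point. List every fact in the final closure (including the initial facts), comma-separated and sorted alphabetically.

audit_required, can_delete, can_invite, can_publish, can_read, can_write, device_trusted, export_allowed, ip_allowlisted, owner, quota_ok, role_editor, role_viewer, session_fresh, sso_linked

Round 1 fires R2, R4, R5, giving can_read, can_delete, ip_allowlisted.
Round 2 fires R3, R8, giving quota_ok, device_trusted.
Round 3 fires R1, R6, giving owner, export_allowed.
Round 4 fires R7, giving session_fresh.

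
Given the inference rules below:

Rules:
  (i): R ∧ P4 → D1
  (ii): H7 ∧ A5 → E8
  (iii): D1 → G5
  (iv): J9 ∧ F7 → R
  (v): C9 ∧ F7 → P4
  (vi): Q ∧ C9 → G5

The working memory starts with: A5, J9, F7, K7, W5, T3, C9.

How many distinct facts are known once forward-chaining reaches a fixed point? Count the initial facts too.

11

Round 1 fires (iv), (v), giving R, P4.
Round 2 fires (i), giving D1.
Round 3 fires (iii), giving G5.
Closure: {A5, C9, D1, F7, G5, J9, K7, P4, R, T3, W5} — 11 facts.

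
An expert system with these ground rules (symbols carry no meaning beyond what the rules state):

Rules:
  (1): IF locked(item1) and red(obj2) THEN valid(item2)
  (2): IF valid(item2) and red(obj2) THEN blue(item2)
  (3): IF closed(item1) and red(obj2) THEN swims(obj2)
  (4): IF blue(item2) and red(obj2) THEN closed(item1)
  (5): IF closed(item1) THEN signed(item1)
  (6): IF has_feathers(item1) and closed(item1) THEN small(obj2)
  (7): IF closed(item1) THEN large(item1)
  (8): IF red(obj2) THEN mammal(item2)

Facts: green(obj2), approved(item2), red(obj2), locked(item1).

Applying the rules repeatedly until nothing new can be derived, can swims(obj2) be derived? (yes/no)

Round 1 fires (1), (8), giving valid(item2), mammal(item2).
Round 2 fires (2), giving blue(item2).
Round 3 fires (4), giving closed(item1).
Round 4 fires (3), (5), (7), giving swims(obj2), signed(item1), large(item1).
swims(obj2) appears in round 4, so it is derivable.

yes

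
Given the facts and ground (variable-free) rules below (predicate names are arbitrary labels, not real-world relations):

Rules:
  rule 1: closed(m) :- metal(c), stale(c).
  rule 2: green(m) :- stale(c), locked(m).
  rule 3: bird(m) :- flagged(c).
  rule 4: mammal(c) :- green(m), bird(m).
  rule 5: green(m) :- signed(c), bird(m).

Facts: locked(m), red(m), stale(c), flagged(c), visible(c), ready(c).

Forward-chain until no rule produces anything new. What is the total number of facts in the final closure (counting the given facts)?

9

Round 1 fires rule 2, rule 3, giving green(m), bird(m).
Round 2 fires rule 4, giving mammal(c).
Closure: {bird(m), flagged(c), green(m), locked(m), mammal(c), ready(c), red(m), stale(c), visible(c)} — 9 facts.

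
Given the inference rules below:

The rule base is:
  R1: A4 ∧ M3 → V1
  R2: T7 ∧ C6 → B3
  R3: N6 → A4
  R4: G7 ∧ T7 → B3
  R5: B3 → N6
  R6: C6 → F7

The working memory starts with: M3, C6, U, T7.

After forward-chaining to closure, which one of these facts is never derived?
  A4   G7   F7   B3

G7

Round 1 fires R2, R6, giving B3, F7.
Round 2 fires R5, giving N6.
Round 3 fires R3, giving A4.
Round 4 fires R1, giving V1.
Derived: B3 (round 1), F7 (round 1), A4 (round 3). G7 never appears in any round.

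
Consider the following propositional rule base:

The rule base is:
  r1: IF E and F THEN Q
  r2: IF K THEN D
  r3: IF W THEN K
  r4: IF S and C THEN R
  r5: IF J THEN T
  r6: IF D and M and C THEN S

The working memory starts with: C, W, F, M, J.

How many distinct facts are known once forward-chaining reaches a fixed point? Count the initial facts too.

Round 1: r3 [IF W THEN K]; r5 [IF J THEN T]. New: K, T.
Round 2: r2 [IF K THEN D]. New: D.
Round 3: r6 [IF D and M and C THEN S]. New: S.
Round 4: r4 [IF S and C THEN R]. New: R.
Closure: {C, D, F, J, K, M, R, S, T, W} — 10 facts.

10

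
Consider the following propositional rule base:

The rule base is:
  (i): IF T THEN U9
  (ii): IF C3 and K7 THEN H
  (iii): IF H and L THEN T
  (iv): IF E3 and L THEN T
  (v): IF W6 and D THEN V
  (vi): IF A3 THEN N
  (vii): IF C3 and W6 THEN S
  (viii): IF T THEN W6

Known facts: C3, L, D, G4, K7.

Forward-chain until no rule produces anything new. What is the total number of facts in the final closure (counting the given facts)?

Round 1: (ii) [IF C3 and K7 THEN H]. Adds H.
Round 2: (iii) [IF H and L THEN T]. Adds T.
Round 3: (i) [IF T THEN U9]; (viii) [IF T THEN W6]. Adds U9, W6.
Round 4: (v) [IF W6 and D THEN V]; (vii) [IF C3 and W6 THEN S]. Adds V, S.
Closure: {C3, D, G4, H, K7, L, S, T, U9, V, W6} — 11 facts.

11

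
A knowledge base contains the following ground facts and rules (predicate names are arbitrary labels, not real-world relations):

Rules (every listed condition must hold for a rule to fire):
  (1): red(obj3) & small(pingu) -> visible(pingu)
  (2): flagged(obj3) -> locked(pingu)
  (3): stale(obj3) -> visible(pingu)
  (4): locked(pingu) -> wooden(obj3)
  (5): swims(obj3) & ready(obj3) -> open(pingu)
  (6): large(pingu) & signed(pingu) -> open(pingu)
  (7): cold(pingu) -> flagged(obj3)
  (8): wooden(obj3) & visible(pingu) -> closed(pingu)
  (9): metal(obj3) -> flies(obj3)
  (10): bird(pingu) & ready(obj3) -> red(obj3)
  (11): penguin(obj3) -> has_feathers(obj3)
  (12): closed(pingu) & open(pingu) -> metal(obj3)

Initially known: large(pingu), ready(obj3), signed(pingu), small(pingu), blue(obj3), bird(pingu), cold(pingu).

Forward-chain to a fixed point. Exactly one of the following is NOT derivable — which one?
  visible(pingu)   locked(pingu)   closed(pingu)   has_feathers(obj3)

has_feathers(obj3)

Round 1: (6) [large(pingu) & signed(pingu) -> open(pingu)]; (7) [cold(pingu) -> flagged(obj3)]; (10) [bird(pingu) & ready(obj3) -> red(obj3)]. Adds open(pingu), flagged(obj3), red(obj3).
Round 2: (1) [red(obj3) & small(pingu) -> visible(pingu)]; (2) [flagged(obj3) -> locked(pingu)]. Adds visible(pingu), locked(pingu).
Round 3: (4) [locked(pingu) -> wooden(obj3)]. Adds wooden(obj3).
Round 4: (8) [wooden(obj3) & visible(pingu) -> closed(pingu)]. Adds closed(pingu).
Round 5: (12) [closed(pingu) & open(pingu) -> metal(obj3)]. Adds metal(obj3).
Round 6: (9) [metal(obj3) -> flies(obj3)]. Adds flies(obj3).
Derived: closed(pingu) (round 4), locked(pingu) (round 2), visible(pingu) (round 2). has_feathers(obj3) never appears in any round.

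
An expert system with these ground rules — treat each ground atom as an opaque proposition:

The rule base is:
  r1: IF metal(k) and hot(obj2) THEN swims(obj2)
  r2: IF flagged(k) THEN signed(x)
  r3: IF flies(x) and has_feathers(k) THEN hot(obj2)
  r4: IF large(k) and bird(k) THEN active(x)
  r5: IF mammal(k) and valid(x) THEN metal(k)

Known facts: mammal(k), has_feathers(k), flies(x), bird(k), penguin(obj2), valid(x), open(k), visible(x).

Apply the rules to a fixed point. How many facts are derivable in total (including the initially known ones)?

Round 1: r3 [IF flies(x) and has_feathers(k) THEN hot(obj2)]; r5 [IF mammal(k) and valid(x) THEN metal(k)]. Adds hot(obj2), metal(k).
Round 2: r1 [IF metal(k) and hot(obj2) THEN swims(obj2)]. Adds swims(obj2).
Closure: {bird(k), flies(x), has_feathers(k), hot(obj2), mammal(k), metal(k), open(k), penguin(obj2), swims(obj2), valid(x), visible(x)} — 11 facts.

11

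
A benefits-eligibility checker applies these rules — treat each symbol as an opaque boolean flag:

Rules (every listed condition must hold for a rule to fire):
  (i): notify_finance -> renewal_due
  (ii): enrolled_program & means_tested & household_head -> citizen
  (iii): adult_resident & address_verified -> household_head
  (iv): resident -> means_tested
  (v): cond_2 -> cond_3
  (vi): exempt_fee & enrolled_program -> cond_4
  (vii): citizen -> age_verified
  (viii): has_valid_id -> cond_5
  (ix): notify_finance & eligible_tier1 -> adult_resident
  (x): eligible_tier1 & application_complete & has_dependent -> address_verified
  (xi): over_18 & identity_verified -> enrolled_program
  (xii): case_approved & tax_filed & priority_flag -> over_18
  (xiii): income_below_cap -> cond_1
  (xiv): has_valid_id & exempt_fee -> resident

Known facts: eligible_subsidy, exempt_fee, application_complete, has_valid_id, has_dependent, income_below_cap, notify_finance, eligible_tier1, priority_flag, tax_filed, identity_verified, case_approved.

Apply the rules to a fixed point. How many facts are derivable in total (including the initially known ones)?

Round 1 fires (i), (viii), (ix), (x), (xii), (xiii), (xiv), giving renewal_due, cond_5, adult_resident, address_verified, over_18, cond_1, resident.
Round 2 fires (iii), (iv), (xi), giving household_head, means_tested, enrolled_program.
Round 3 fires (ii), (vi), giving citizen, cond_4.
Round 4 fires (vii), giving age_verified.
Closure: {address_verified, adult_resident, age_verified, application_complete, case_approved, citizen, cond_1, cond_4, cond_5, eligible_subsidy, eligible_tier1, enrolled_program, exempt_fee, has_dependent, has_valid_id, household_head, identity_verified, income_below_cap, means_tested, notify_finance, over_18, priority_flag, renewal_due, resident, tax_filed} — 25 facts.

25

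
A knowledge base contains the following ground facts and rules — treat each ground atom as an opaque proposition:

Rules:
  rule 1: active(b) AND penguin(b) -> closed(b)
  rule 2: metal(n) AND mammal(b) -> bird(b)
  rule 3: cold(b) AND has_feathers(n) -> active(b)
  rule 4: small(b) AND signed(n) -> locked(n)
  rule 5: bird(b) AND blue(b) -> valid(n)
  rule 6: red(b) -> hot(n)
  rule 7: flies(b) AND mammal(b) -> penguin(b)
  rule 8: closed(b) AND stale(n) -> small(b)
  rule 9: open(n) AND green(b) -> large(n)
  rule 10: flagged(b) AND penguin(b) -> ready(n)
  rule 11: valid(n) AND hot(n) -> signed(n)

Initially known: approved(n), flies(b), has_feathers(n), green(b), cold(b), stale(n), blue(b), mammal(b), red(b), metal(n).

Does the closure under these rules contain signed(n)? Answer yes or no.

[1] rule 2 [metal(n) AND mammal(b) -> bird(b)]; rule 3 [cold(b) AND has_feathers(n) -> active(b)]; rule 6 [red(b) -> hot(n)]; rule 7 [flies(b) AND mammal(b) -> penguin(b)]. ⇒ new: bird(b), active(b), hot(n), penguin(b).
[2] rule 1 [active(b) AND penguin(b) -> closed(b)]; rule 5 [bird(b) AND blue(b) -> valid(n)]. ⇒ new: closed(b), valid(n).
[3] rule 8 [closed(b) AND stale(n) -> small(b)]; rule 11 [valid(n) AND hot(n) -> signed(n)]. ⇒ new: small(b), signed(n).
[4] rule 4 [small(b) AND signed(n) -> locked(n)]. ⇒ new: locked(n).
signed(n) appears in round 3, so it is derivable.

yes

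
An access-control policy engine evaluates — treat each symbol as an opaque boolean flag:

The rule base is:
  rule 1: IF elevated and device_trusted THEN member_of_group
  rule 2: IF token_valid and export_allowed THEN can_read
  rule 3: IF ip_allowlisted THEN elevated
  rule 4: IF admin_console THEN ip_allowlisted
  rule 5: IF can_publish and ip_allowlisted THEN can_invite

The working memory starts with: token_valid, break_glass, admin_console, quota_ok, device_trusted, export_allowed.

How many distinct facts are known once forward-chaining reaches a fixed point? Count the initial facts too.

10

Round 1 fires rule 2, rule 4, giving can_read, ip_allowlisted.
Round 2 fires rule 3, giving elevated.
Round 3 fires rule 1, giving member_of_group.
Closure: {admin_console, break_glass, can_read, device_trusted, elevated, export_allowed, ip_allowlisted, member_of_group, quota_ok, token_valid} — 10 facts.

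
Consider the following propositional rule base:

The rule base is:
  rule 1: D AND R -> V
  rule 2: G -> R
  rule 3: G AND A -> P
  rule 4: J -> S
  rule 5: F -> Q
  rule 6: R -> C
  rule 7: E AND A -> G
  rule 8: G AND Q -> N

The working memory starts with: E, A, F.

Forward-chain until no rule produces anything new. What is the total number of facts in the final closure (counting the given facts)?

9

Round 1: rule 5 [F -> Q]; rule 7 [E AND A -> G]. New: Q, G.
Round 2: rule 2 [G -> R]; rule 3 [G AND A -> P]; rule 8 [G AND Q -> N]. New: R, P, N.
Round 3: rule 6 [R -> C]. New: C.
Closure: {A, C, E, F, G, N, P, Q, R} — 9 facts.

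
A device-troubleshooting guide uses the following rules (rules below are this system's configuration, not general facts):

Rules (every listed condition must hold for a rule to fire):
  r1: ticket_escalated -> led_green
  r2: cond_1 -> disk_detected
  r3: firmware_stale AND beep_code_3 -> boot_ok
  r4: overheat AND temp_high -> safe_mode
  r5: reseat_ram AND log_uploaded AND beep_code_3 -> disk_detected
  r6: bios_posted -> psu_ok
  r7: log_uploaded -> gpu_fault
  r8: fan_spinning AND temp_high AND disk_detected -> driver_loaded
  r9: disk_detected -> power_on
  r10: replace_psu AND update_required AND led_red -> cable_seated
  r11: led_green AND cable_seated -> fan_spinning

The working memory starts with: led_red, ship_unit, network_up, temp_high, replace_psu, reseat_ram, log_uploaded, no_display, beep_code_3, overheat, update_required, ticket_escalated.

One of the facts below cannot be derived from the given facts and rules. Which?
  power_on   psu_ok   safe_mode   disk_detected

Round 1 fires r1, r4, r5, r7, r10, giving led_green, safe_mode, disk_detected, gpu_fault, cable_seated.
Round 2 fires r9, r11, giving power_on, fan_spinning.
Round 3 fires r8, giving driver_loaded.
Derived: disk_detected (round 1), safe_mode (round 1), power_on (round 2). psu_ok never appears in any round.

psu_ok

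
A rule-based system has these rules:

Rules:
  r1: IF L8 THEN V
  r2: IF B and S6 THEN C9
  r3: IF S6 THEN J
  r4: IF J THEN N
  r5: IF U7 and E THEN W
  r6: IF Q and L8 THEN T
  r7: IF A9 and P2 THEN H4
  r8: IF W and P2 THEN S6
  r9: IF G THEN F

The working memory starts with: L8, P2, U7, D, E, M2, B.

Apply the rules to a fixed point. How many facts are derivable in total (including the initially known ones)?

13

Round 1: r1 [IF L8 THEN V]; r5 [IF U7 and E THEN W]. New: V, W.
Round 2: r8 [IF W and P2 THEN S6]. New: S6.
Round 3: r2 [IF B and S6 THEN C9]; r3 [IF S6 THEN J]. New: C9, J.
Round 4: r4 [IF J THEN N]. New: N.
Closure: {B, C9, D, E, J, L8, M2, N, P2, S6, U7, V, W} — 13 facts.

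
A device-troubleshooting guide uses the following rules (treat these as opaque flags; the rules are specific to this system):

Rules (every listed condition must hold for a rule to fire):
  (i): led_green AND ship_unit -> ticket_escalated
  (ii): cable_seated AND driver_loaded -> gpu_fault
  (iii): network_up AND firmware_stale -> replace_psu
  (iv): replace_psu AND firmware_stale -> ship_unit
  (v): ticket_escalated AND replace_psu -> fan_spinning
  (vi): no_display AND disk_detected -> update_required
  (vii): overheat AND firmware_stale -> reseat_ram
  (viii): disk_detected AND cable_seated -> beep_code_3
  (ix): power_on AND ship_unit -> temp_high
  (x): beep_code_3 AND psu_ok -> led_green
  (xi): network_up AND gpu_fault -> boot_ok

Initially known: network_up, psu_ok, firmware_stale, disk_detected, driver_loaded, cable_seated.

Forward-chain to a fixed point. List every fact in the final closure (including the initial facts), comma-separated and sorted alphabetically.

Round 1 — (ii), (iii), (viii), derive gpu_fault, replace_psu, beep_code_3.
Round 2 — (iv), (x), (xi), derive ship_unit, led_green, boot_ok.
Round 3 — (i), derive ticket_escalated.
Round 4 — (v), derive fan_spinning.

beep_code_3, boot_ok, cable_seated, disk_detected, driver_loaded, fan_spinning, firmware_stale, gpu_fault, led_green, network_up, psu_ok, replace_psu, ship_unit, ticket_escalated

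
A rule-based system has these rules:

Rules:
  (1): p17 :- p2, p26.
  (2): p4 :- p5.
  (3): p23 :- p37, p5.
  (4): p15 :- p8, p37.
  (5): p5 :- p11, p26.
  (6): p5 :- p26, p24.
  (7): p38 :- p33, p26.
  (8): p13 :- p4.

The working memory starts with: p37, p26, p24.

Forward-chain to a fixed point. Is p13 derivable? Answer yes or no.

Round 1 — (6), derive p5.
Round 2 — (2), (3), derive p4, p23.
Round 3 — (8), derive p13.
p13 appears in round 3, so it is derivable.

yes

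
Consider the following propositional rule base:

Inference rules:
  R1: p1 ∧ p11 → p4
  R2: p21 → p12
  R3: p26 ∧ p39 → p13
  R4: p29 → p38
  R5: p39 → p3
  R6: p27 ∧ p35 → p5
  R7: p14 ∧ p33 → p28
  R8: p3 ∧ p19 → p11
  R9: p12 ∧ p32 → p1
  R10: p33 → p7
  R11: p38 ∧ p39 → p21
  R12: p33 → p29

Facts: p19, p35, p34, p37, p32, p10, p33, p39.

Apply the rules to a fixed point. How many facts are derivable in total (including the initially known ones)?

17

Round 1 — R5, R10, R12, derive p3, p7, p29.
Round 2 — R4, R8, derive p38, p11.
Round 3 — R11, derive p21.
Round 4 — R2, derive p12.
Round 5 — R9, derive p1.
Round 6 — R1, derive p4.
Closure: {p1, p10, p11, p12, p19, p21, p29, p3, p32, p33, p34, p35, p37, p38, p39, p4, p7} — 17 facts.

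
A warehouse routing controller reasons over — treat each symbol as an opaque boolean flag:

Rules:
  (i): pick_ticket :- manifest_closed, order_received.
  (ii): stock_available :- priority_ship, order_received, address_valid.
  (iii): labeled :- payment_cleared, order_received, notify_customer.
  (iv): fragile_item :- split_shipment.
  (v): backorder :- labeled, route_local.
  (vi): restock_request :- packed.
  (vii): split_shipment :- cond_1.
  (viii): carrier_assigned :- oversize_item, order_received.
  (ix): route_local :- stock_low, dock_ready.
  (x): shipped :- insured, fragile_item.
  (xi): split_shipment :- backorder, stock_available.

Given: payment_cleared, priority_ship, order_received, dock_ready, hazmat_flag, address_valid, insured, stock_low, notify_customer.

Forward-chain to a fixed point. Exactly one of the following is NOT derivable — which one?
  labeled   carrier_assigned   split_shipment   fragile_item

Round 1 — (ii), (iii), (ix), derive stock_available, labeled, route_local.
Round 2 — (v), derive backorder.
Round 3 — (xi), derive split_shipment.
Round 4 — (iv), derive fragile_item.
Round 5 — (x), derive shipped.
Derived: labeled (round 1), fragile_item (round 4), split_shipment (round 3). carrier_assigned never appears in any round.

carrier_assigned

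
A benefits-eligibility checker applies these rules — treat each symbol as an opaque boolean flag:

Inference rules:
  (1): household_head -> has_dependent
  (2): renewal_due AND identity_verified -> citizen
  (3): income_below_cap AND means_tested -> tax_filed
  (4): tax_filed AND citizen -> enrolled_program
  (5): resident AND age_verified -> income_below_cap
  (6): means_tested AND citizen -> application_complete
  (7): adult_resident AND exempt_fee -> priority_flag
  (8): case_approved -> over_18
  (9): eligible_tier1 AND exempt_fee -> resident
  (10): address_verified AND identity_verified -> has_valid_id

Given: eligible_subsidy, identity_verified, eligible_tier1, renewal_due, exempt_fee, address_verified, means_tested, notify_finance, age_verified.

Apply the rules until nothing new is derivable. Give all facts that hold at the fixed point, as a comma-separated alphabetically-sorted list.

address_verified, age_verified, application_complete, citizen, eligible_subsidy, eligible_tier1, enrolled_program, exempt_fee, has_valid_id, identity_verified, income_below_cap, means_tested, notify_finance, renewal_due, resident, tax_filed

Round 1 — (2), (9), (10), derive citizen, resident, has_valid_id.
Round 2 — (5), (6), derive income_below_cap, application_complete.
Round 3 — (3), derive tax_filed.
Round 4 — (4), derive enrolled_program.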